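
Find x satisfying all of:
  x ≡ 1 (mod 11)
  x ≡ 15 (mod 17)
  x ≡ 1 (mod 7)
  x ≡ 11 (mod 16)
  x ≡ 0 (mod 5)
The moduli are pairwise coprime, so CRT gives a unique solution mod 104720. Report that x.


Product of moduli M = 11 · 17 · 7 · 16 · 5 = 104720.
Merge one congruence at a time:
  Start: x ≡ 1 (mod 11).
  Combine with x ≡ 15 (mod 17); new modulus lcm = 187.
    Write x = 1 + 11·t and substitute into x ≡ 15 (mod 17): 11·t ≡ 15 − 1 = 14 (mod 17).
    The inverse of 11 mod 17 is 14 (since 11·14 = 154 = 9·17 + 1), so t ≡ 14·14 = 196 ≡ 9 (mod 17).
    Then x = 1 + 11·9 = 100, valid modulo lcm(11, 17) = 187: x ≡ 100 (mod 187).
  Combine with x ≡ 1 (mod 7); new modulus lcm = 1309.
    Write x = 100 + 187·t and substitute into x ≡ 1 (mod 7): 187·t ≡ 1 − 100 = -99 (mod 7).
    Reduce coefficients mod 7: 5·t ≡ 6 (mod 7).
    The inverse of 5 mod 7 is 3 (since 5·3 = 15 = 2·7 + 1), so t ≡ 3·6 = 18 ≡ 4 (mod 7).
    Then x = 100 + 187·4 = 848, valid modulo lcm(187, 7) = 1309: x ≡ 848 (mod 1309).
  Combine with x ≡ 11 (mod 16); new modulus lcm = 20944.
    Write x = 848 + 1309·t and substitute into x ≡ 11 (mod 16): 1309·t ≡ 11 − 848 = -837 (mod 16).
    Reduce coefficients mod 16: 13·t ≡ 11 (mod 16).
    The inverse of 13 mod 16 is 5 (since 13·5 = 65 = 4·16 + 1), so t ≡ 5·11 = 55 ≡ 7 (mod 16).
    Then x = 848 + 1309·7 = 10011, valid modulo lcm(1309, 16) = 20944: x ≡ 10011 (mod 20944).
  Combine with x ≡ 0 (mod 5); new modulus lcm = 104720.
    Write x = 10011 + 20944·t and substitute into x ≡ 0 (mod 5): 20944·t ≡ 0 − 10011 = -10011 (mod 5).
    Reduce coefficients mod 5: 4·t ≡ 4 (mod 5).
    The inverse of 4 mod 5 is 4 (since 4·4 = 16 = 3·5 + 1), so t ≡ 4·4 = 16 ≡ 1 (mod 5).
    Then x = 10011 + 20944·1 = 30955, valid modulo lcm(20944, 5) = 104720: x ≡ 30955 (mod 104720).
Verify against each original: 30955 mod 11 = 1, 30955 mod 17 = 15, 30955 mod 7 = 1, 30955 mod 16 = 11, 30955 mod 5 = 0.

x ≡ 30955 (mod 104720).


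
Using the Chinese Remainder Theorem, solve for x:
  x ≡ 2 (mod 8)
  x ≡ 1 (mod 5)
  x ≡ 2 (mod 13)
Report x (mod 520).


Moduli 8, 5, 13 are pairwise coprime; by CRT there is a unique solution modulo M = 8 · 5 · 13 = 520.
Solve pairwise, accumulating the modulus:
  Start with x ≡ 2 (mod 8).
  Combine with x ≡ 1 (mod 5): since gcd(8, 5) = 1, we get a unique residue mod 40.
    Write x = 2 + 8·t and substitute into x ≡ 1 (mod 5): 8·t ≡ 1 − 2 = -1 (mod 5).
    Reduce coefficients mod 5: 3·t ≡ 4 (mod 5).
    The inverse of 3 mod 5 is 2 (since 3·2 = 6 = 1·5 + 1), so t ≡ 2·4 = 8 ≡ 3 (mod 5).
    Then x = 2 + 8·3 = 26, valid modulo lcm(8, 5) = 40: x ≡ 26 (mod 40).
  Combine with x ≡ 2 (mod 13): since gcd(40, 13) = 1, we get a unique residue mod 520.
    Write x = 26 + 40·t and substitute into x ≡ 2 (mod 13): 40·t ≡ 2 − 26 = -24 (mod 13).
    Reduce coefficients mod 13: 1·t ≡ 2 (mod 13).
    So t ≡ 2 (mod 13).
    Then x = 26 + 40·2 = 106, valid modulo lcm(40, 13) = 520: x ≡ 106 (mod 520).
Verify: 106 mod 8 = 2 ✓, 106 mod 5 = 1 ✓, 106 mod 13 = 2 ✓.

x ≡ 106 (mod 520).


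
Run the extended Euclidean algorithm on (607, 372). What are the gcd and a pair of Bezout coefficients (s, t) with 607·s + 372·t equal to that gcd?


Euclidean algorithm on (607, 372) — divide until remainder is 0:
  607 = 1 · 372 + 235
  372 = 1 · 235 + 137
  235 = 1 · 137 + 98
  137 = 1 · 98 + 39
  98 = 2 · 39 + 20
  39 = 1 · 20 + 19
  20 = 1 · 19 + 1
  19 = 19 · 1 + 0
gcd(607, 372) = 1.
Track Bezout coefficients alongside the remainders: start with r₀ = 607 = a·1 + b·0 (s = 1, t = 0) and r₁ = 372 = a·0 + b·1 (s = 0, t = 1); each new remainder r_{k+1} = r_{k-1} − q_k·r_k inherits s_{k+1} = s_{k-1} − q_k·s_k, t_{k+1} = t_{k-1} − q_k·t_k, so r_k = a·s_k + b·t_k at every step:
  q = 1: r = 235, s = 1 − 1·0 = 1, t = 0 − 1·1 = -1  (check: 607·1 + 372·(-1) = 235)
  q = 1: r = 137, s = 0 − 1·1 = -1, t = 1 − 1·(-1) = 2  (check: 607·(-1) + 372·2 = 137)
  q = 1: r = 98, s = 1 − 1·(-1) = 2, t = -1 − 1·2 = -3  (check: 607·2 + 372·(-3) = 98)
  q = 1: r = 39, s = -1 − 1·2 = -3, t = 2 − 1·(-3) = 5  (check: 607·(-3) + 372·5 = 39)
  q = 2: r = 20, s = 2 − 2·(-3) = 8, t = -3 − 2·5 = -13  (check: 607·8 + 372·(-13) = 20)
  q = 1: r = 19, s = -3 − 1·8 = -11, t = 5 − 1·(-13) = 18  (check: 607·(-11) + 372·18 = 19)
  q = 1: r = 1, s = 8 − 1·(-11) = 19, t = -13 − 1·18 = -31  (check: 607·19 + 372·(-31) = 1)
The row with r = 1 (the gcd) gives the Bezout coefficients s = 19, t = -31.
Result: 607 · (19) + 372 · (-31) = 1.

gcd(607, 372) = 1; s = 19, t = -31 (check: 607·19 + 372·(-31) = 1).


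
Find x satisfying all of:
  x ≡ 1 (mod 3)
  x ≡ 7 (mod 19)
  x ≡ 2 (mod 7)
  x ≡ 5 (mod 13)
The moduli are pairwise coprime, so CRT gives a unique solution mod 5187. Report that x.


Product of moduli M = 3 · 19 · 7 · 13 = 5187.
Merge one congruence at a time:
  Start: x ≡ 1 (mod 3).
  Combine with x ≡ 7 (mod 19); new modulus lcm = 57.
    Write x = 1 + 3·t and substitute into x ≡ 7 (mod 19): 3·t ≡ 7 − 1 = 6 (mod 19).
    The inverse of 3 mod 19 is 13 (since 3·13 = 39 = 2·19 + 1), so t ≡ 13·6 = 78 ≡ 2 (mod 19).
    Then x = 1 + 3·2 = 7, valid modulo lcm(3, 19) = 57: x ≡ 7 (mod 57).
  Combine with x ≡ 2 (mod 7); new modulus lcm = 399.
    Write x = 7 + 57·t and substitute into x ≡ 2 (mod 7): 57·t ≡ 2 − 7 = -5 (mod 7).
    Reduce coefficients mod 7: 1·t ≡ 2 (mod 7).
    So t ≡ 2 (mod 7).
    Then x = 7 + 57·2 = 121, valid modulo lcm(57, 7) = 399: x ≡ 121 (mod 399).
  Combine with x ≡ 5 (mod 13); new modulus lcm = 5187.
    Write x = 121 + 399·t and substitute into x ≡ 5 (mod 13): 399·t ≡ 5 − 121 = -116 (mod 13).
    Reduce coefficients mod 13: 9·t ≡ 1 (mod 13).
    The inverse of 9 mod 13 is 3 (since 9·3 = 27 = 2·13 + 1), so t ≡ 3·1 = 3 ≡ 3 (mod 13).
    Then x = 121 + 399·3 = 1318, valid modulo lcm(399, 13) = 5187: x ≡ 1318 (mod 5187).
Verify against each original: 1318 mod 3 = 1, 1318 mod 19 = 7, 1318 mod 7 = 2, 1318 mod 13 = 5.

x ≡ 1318 (mod 5187).


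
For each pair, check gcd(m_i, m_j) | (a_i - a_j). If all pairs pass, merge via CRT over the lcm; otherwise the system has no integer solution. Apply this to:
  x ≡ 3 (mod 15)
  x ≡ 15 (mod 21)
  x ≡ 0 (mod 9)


Moduli 15, 21, 9 are not pairwise coprime, so CRT works modulo lcm(m_i) when all pairwise compatibility conditions hold.
Pairwise compatibility: gcd(m_i, m_j) must divide a_i - a_j for every pair.
Merge one congruence at a time:
  Start: x ≡ 3 (mod 15).
  Combine with x ≡ 15 (mod 21): gcd(15, 21) = 3; 15 - 3 = 12, which IS divisible by 3, so compatible.
    Write x = 3 + 15·t and substitute into x ≡ 15 (mod 21): 15·t ≡ 15 − 3 = 12 (mod 21).
    Divide the congruence (and modulus) by g = 3: 5·t ≡ 4 (mod 7).
    The inverse of 5 mod 7 is 3 (since 5·3 = 15 = 2·7 + 1), so t ≡ 3·4 = 12 ≡ 5 (mod 7).
    Then x = 3 + 15·5 = 78, valid modulo lcm(15, 21) = 105: x ≡ 78 (mod 105).
  Combine with x ≡ 0 (mod 9): gcd(105, 9) = 3; 0 - 78 = -78, which IS divisible by 3, so compatible.
    Write x = 78 + 105·t and substitute into x ≡ 0 (mod 9): 105·t ≡ 0 − 78 = -78 (mod 9).
    Divide the congruence (and modulus) by g = 3: 35·t ≡ -26 (mod 3).
    Reduce coefficients mod 3: 2·t ≡ 1 (mod 3).
    The inverse of 2 mod 3 is 2 (since 2·2 = 4 = 1·3 + 1), so t ≡ 2·1 = 2 ≡ 2 (mod 3).
    Then x = 78 + 105·2 = 288, valid modulo lcm(105, 9) = 315: x ≡ 288 (mod 315).
Verify: 288 mod 15 = 3, 288 mod 21 = 15, 288 mod 9 = 0.

x ≡ 288 (mod 315).


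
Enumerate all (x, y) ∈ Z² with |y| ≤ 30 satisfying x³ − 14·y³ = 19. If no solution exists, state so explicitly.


The equation is x³ - 14y³ = 19. For fixed y, x³ = 14·y³ + 19, so a solution requires the RHS to be a perfect cube.
Strategy: iterate y from -30 to 30, compute RHS = 14·y³ + 19, and check whether it is a (positive or negative) perfect cube.
Check small values of y:
  y = 0: RHS = 19 is not a perfect cube.
  y = 1: RHS = 33 is not a perfect cube.
  y = -1: RHS = 5 is not a perfect cube.
  y = 2: RHS = 131 is not a perfect cube.
  y = -2: RHS = -93 is not a perfect cube.
  y = 3: RHS = 397 is not a perfect cube.
  y = -3: RHS = -359 is not a perfect cube.
Continuing the search up to |y| = 30 finds no solutions either.
No (x, y) in the scanned range satisfies the equation.

No integer solutions with |y| ≤ 30.


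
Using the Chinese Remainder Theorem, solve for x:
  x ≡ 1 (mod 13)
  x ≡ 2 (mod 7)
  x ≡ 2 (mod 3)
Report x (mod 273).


Moduli 13, 7, 3 are pairwise coprime; by CRT there is a unique solution modulo M = 13 · 7 · 3 = 273.
Solve pairwise, accumulating the modulus:
  Start with x ≡ 1 (mod 13).
  Combine with x ≡ 2 (mod 7): since gcd(13, 7) = 1, we get a unique residue mod 91.
    Write x = 1 + 13·t and substitute into x ≡ 2 (mod 7): 13·t ≡ 2 − 1 = 1 (mod 7).
    Reduce coefficients mod 7: 6·t ≡ 1 (mod 7).
    The inverse of 6 mod 7 is 6 (since 6·6 = 36 = 5·7 + 1), so t ≡ 6·1 = 6 ≡ 6 (mod 7).
    Then x = 1 + 13·6 = 79, valid modulo lcm(13, 7) = 91: x ≡ 79 (mod 91).
  Combine with x ≡ 2 (mod 3): since gcd(91, 3) = 1, we get a unique residue mod 273.
    Write x = 79 + 91·t and substitute into x ≡ 2 (mod 3): 91·t ≡ 2 − 79 = -77 (mod 3).
    Reduce coefficients mod 3: 1·t ≡ 1 (mod 3).
    So t ≡ 1 (mod 3).
    Then x = 79 + 91·1 = 170, valid modulo lcm(91, 3) = 273: x ≡ 170 (mod 273).
Verify: 170 mod 13 = 1 ✓, 170 mod 7 = 2 ✓, 170 mod 3 = 2 ✓.

x ≡ 170 (mod 273).


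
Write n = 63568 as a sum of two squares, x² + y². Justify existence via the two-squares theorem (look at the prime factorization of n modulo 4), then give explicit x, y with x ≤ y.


Step 1: Factor n = 63568 = 2^4 · 29 · 137.
Step 2: Check the mod-4 condition on each prime factor: 2 = 2 (special); 29 ≡ 1 (mod 4), exponent 1; 137 ≡ 1 (mod 4), exponent 1.
All primes ≡ 3 (mod 4) appear to even exponent (or don't appear), so by the two-squares theorem n IS expressible as a sum of two squares.
Step 3: Build a representation. Group n = k² · m with k = 4 and m = 29 · 137 = 3973 (a product of primes ≡ 1 (mod 4)); a representation of m scales to one of n via (k·x)² + (k·y)² = k²(x² + y²). Each prime p ≡ 1 (mod 4) is itself a sum of two squares; find a² by testing p − a² for a perfect square:
  29: 29 − 1² = 28, 29 − 2² = 25 = 5² ⇒ 29 = 2² + 5².
  137: 137 − 1² = 136, 137 − 2² = 133, 137 − 3² = 128, 137 − 4² = 121 = 11² ⇒ 137 = 4² + 11².
  Combine using the Brahmagupta–Fibonacci identity (a² + b²)(c² + d²) = (ac − bd)² + (ad + bc)² = (ac + bd)² + (ad − bc)²:
  29 · 137 = 3973: from (2² + 5²)(4² + 11²), take (2·4 − 5·11, 2·11 + 5·4) = (8 − 55, 22 + 20) = (-47, 42); dropping signs (only squares matter) gives (47, 42); check 47² + 42² = 2209 + 1764 = 3973 ✓.
  Scale by k = 4: (4·47, 4·42) = (188, 168).
Step 4: Order so x ≤ y and verify: 168² + 188² = 28224 + 35344 = 63568 = n. ✓

n = 63568 = 168² + 188² (one valid representation with x ≤ y).


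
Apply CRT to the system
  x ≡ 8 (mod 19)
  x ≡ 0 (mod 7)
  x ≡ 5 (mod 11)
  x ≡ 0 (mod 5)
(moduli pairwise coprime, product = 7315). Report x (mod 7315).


Product of moduli M = 19 · 7 · 11 · 5 = 7315.
Merge one congruence at a time:
  Start: x ≡ 8 (mod 19).
  Combine with x ≡ 0 (mod 7); new modulus lcm = 133.
    Write x = 8 + 19·t and substitute into x ≡ 0 (mod 7): 19·t ≡ 0 − 8 = -8 (mod 7).
    Reduce coefficients mod 7: 5·t ≡ 6 (mod 7).
    The inverse of 5 mod 7 is 3 (since 5·3 = 15 = 2·7 + 1), so t ≡ 3·6 = 18 ≡ 4 (mod 7).
    Then x = 8 + 19·4 = 84, valid modulo lcm(19, 7) = 133: x ≡ 84 (mod 133).
  Combine with x ≡ 5 (mod 11); new modulus lcm = 1463.
    Write x = 84 + 133·t and substitute into x ≡ 5 (mod 11): 133·t ≡ 5 − 84 = -79 (mod 11).
    Reduce coefficients mod 11: 1·t ≡ 9 (mod 11).
    So t ≡ 9 (mod 11).
    Then x = 84 + 133·9 = 1281, valid modulo lcm(133, 11) = 1463: x ≡ 1281 (mod 1463).
  Combine with x ≡ 0 (mod 5); new modulus lcm = 7315.
    Write x = 1281 + 1463·t and substitute into x ≡ 0 (mod 5): 1463·t ≡ 0 − 1281 = -1281 (mod 5).
    Reduce coefficients mod 5: 3·t ≡ 4 (mod 5).
    The inverse of 3 mod 5 is 2 (since 3·2 = 6 = 1·5 + 1), so t ≡ 2·4 = 8 ≡ 3 (mod 5).
    Then x = 1281 + 1463·3 = 5670, valid modulo lcm(1463, 5) = 7315: x ≡ 5670 (mod 7315).
Verify against each original: 5670 mod 19 = 8, 5670 mod 7 = 0, 5670 mod 11 = 5, 5670 mod 5 = 0.

x ≡ 5670 (mod 7315).


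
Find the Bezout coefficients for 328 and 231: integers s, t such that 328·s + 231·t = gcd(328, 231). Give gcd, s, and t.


Euclidean algorithm on (328, 231) — divide until remainder is 0:
  328 = 1 · 231 + 97
  231 = 2 · 97 + 37
  97 = 2 · 37 + 23
  37 = 1 · 23 + 14
  23 = 1 · 14 + 9
  14 = 1 · 9 + 5
  9 = 1 · 5 + 4
  5 = 1 · 4 + 1
  4 = 4 · 1 + 0
gcd(328, 231) = 1.
Track Bezout coefficients alongside the remainders: start with r₀ = 328 = a·1 + b·0 (s = 1, t = 0) and r₁ = 231 = a·0 + b·1 (s = 0, t = 1); each new remainder r_{k+1} = r_{k-1} − q_k·r_k inherits s_{k+1} = s_{k-1} − q_k·s_k, t_{k+1} = t_{k-1} − q_k·t_k, so r_k = a·s_k + b·t_k at every step:
  q = 1: r = 97, s = 1 − 1·0 = 1, t = 0 − 1·1 = -1  (check: 328·1 + 231·(-1) = 97)
  q = 2: r = 37, s = 0 − 2·1 = -2, t = 1 − 2·(-1) = 3  (check: 328·(-2) + 231·3 = 37)
  q = 2: r = 23, s = 1 − 2·(-2) = 5, t = -1 − 2·3 = -7  (check: 328·5 + 231·(-7) = 23)
  q = 1: r = 14, s = -2 − 1·5 = -7, t = 3 − 1·(-7) = 10  (check: 328·(-7) + 231·10 = 14)
  q = 1: r = 9, s = 5 − 1·(-7) = 12, t = -7 − 1·10 = -17  (check: 328·12 + 231·(-17) = 9)
  q = 1: r = 5, s = -7 − 1·12 = -19, t = 10 − 1·(-17) = 27  (check: 328·(-19) + 231·27 = 5)
  q = 1: r = 4, s = 12 − 1·(-19) = 31, t = -17 − 1·27 = -44  (check: 328·31 + 231·(-44) = 4)
  q = 1: r = 1, s = -19 − 1·31 = -50, t = 27 − 1·(-44) = 71  (check: 328·(-50) + 231·71 = 1)
The row with r = 1 (the gcd) gives the Bezout coefficients s = -50, t = 71.
Result: 328 · (-50) + 231 · (71) = 1.

gcd(328, 231) = 1; s = -50, t = 71 (check: 328·(-50) + 231·71 = 1).


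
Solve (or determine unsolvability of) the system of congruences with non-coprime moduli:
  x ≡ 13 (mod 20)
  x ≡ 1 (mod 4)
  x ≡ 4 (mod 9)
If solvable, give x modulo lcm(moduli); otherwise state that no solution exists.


Moduli 20, 4, 9 are not pairwise coprime, so CRT works modulo lcm(m_i) when all pairwise compatibility conditions hold.
Pairwise compatibility: gcd(m_i, m_j) must divide a_i - a_j for every pair.
Merge one congruence at a time:
  Start: x ≡ 13 (mod 20).
  Combine with x ≡ 1 (mod 4): gcd(20, 4) = 4; 1 - 13 = -12, which IS divisible by 4, so compatible.
    Write x = 13 + 20·t and substitute into x ≡ 1 (mod 4): 20·t ≡ 1 − 13 = -12 (mod 4).
    Divide the congruence (and modulus) by g = 4: 5·t ≡ -3 (mod 1).
    Modulo 1 every t works; take t = 0.
    Then x = 13 + 20·0 = 13, valid modulo lcm(20, 4) = 20: x ≡ 13 (mod 20).
  Combine with x ≡ 4 (mod 9): gcd(20, 9) = 1; 4 - 13 = -9, which IS divisible by 1, so compatible.
    Write x = 13 + 20·t and substitute into x ≡ 4 (mod 9): 20·t ≡ 4 − 13 = -9 (mod 9).
    Reduce coefficients mod 9: 2·t ≡ 0 (mod 9).
    The inverse of 2 mod 9 is 5 (since 2·5 = 10 = 1·9 + 1), so t ≡ 5·0 = 0 ≡ 0 (mod 9).
    Then x = 13 + 20·0 = 13, valid modulo lcm(20, 9) = 180: x ≡ 13 (mod 180).
Verify: 13 mod 20 = 13, 13 mod 4 = 1, 13 mod 9 = 4.

x ≡ 13 (mod 180).


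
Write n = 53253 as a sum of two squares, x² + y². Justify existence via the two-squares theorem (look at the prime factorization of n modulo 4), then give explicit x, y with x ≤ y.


Step 1: Factor n = 53253 = 3^2 · 61 · 97.
Step 2: Check the mod-4 condition on each prime factor: 3 ≡ 3 (mod 4), exponent 2 (must be even); 61 ≡ 1 (mod 4), exponent 1; 97 ≡ 1 (mod 4), exponent 1.
All primes ≡ 3 (mod 4) appear to even exponent (or don't appear), so by the two-squares theorem n IS expressible as a sum of two squares.
Step 3: Build a representation. Group n = k² · m with k = 3 and m = 61 · 97 = 5917 (a product of primes ≡ 1 (mod 4)); a representation of m scales to one of n via (k·x)² + (k·y)² = k²(x² + y²). Each prime p ≡ 1 (mod 4) is itself a sum of two squares; find a² by testing p − a² for a perfect square:
  61: 61 − 1² = 60, 61 − 2² = 57, 61 − 3² = 52, 61 − 4² = 45, 61 − 5² = 36 = 6² ⇒ 61 = 5² + 6².
  97: 97 − 1² = 96, 97 − 2² = 93, 97 − 3² = 88, 97 − 4² = 81 = 9² ⇒ 97 = 4² + 9².
  Combine using the Brahmagupta–Fibonacci identity (a² + b²)(c² + d²) = (ac − bd)² + (ad + bc)² = (ac + bd)² + (ad − bc)²:
  61 · 97 = 5917: from (5² + 6²)(4² + 9²), take (5·4 − 6·9, 5·9 + 6·4) = (20 − 54, 45 + 24) = (-34, 69); dropping signs (only squares matter) gives (34, 69); check 34² + 69² = 1156 + 4761 = 5917 ✓.
  Scale by k = 3: (3·34, 3·69) = (102, 207).
Step 4: Order so x ≤ y and verify: 102² + 207² = 10404 + 42849 = 53253 = n. ✓

n = 53253 = 102² + 207² (one valid representation with x ≤ y).


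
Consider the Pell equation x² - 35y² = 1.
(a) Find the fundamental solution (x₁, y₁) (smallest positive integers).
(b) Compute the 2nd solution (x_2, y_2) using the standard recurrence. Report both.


Step 1: Find the fundamental solution (x₁, y₁) of x² - 35y² = 1.
  Expand √35 as a continued fraction. a₀ = ⌊√35⌋ = 5; iterate m_{k+1} = d_k·a_k − m_k, d_{k+1} = (35 − m_{k+1}²)/d_k, a_{k+1} = ⌊(a₀ + m_{k+1})/d_{k+1}⌋ (starting m₀ = 0, d₀ = 1), with convergents p_k = a_k·p_{k-1} + p_{k-2}, q_k = a_k·q_{k-1} + q_{k-2} (p₋₁ = 1, q₋₁ = 0):
  k = 0: a₀ = 5; p₀/q₀ = 5/1; p₀² − 35·q₀² = 25 − 35 = -10.
  k = 1: m = 5, d = 10, a = ⌊(5 + 5)/10⌋ = 1; p/q = (1·5 + 1)/(1·1 + 0) = 6/1; p² − 35·q² = 36 − 35 = 1.
  The first convergent with p² − 35·q² = 1 gives the fundamental solution (x₁, y₁) = (6, 1).
Step 2: Apply the recurrence (x_{n+1}, y_{n+1}) = (x₁x_n + 35y₁y_n, x₁y_n + y₁x_n) repeatedly.
  From (x_1, y_1) = (6, 1): x_2 = 6·6 + 35·1·1 = 71; y_2 = 6·1 + 1·6 = 12.
Step 3: Verify x_2² - 35·y_2² = 5041 - 5040 = 1 (should be 1). ✓

(x_1, y_1) = (6, 1); (x_2, y_2) = (71, 12).


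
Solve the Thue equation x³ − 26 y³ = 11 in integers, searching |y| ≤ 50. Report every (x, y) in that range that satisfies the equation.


The equation is x³ - 26y³ = 11. For fixed y, x³ = 26·y³ + 11, so a solution requires the RHS to be a perfect cube.
Strategy: iterate y from -50 to 50, compute RHS = 26·y³ + 11, and check whether it is a (positive or negative) perfect cube.
Check small values of y:
  y = 0: RHS = 11 is not a perfect cube.
  y = 1: RHS = 37 is not a perfect cube.
  y = -1: RHS = -15 is not a perfect cube.
  y = 2: RHS = 219 is not a perfect cube.
  y = -2: RHS = -197 is not a perfect cube.
  y = 3: RHS = 713 is not a perfect cube.
  y = -3: RHS = -691 is not a perfect cube.
Continuing the search up to |y| = 50 finds no solutions either.
No (x, y) in the scanned range satisfies the equation.

No integer solutions with |y| ≤ 50.


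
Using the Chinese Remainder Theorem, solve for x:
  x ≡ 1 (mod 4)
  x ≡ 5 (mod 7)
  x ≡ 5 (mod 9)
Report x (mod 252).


Moduli 4, 7, 9 are pairwise coprime; by CRT there is a unique solution modulo M = 4 · 7 · 9 = 252.
Solve pairwise, accumulating the modulus:
  Start with x ≡ 1 (mod 4).
  Combine with x ≡ 5 (mod 7): since gcd(4, 7) = 1, we get a unique residue mod 28.
    Write x = 1 + 4·t and substitute into x ≡ 5 (mod 7): 4·t ≡ 5 − 1 = 4 (mod 7).
    The inverse of 4 mod 7 is 2 (since 4·2 = 8 = 1·7 + 1), so t ≡ 2·4 = 8 ≡ 1 (mod 7).
    Then x = 1 + 4·1 = 5, valid modulo lcm(4, 7) = 28: x ≡ 5 (mod 28).
  Combine with x ≡ 5 (mod 9): since gcd(28, 9) = 1, we get a unique residue mod 252.
    Write x = 5 + 28·t and substitute into x ≡ 5 (mod 9): 28·t ≡ 5 − 5 = 0 (mod 9).
    Reduce coefficients mod 9: 1·t ≡ 0 (mod 9).
    So t ≡ 0 (mod 9).
    Then x = 5 + 28·0 = 5, valid modulo lcm(28, 9) = 252: x ≡ 5 (mod 252).
Verify: 5 mod 4 = 1 ✓, 5 mod 7 = 5 ✓, 5 mod 9 = 5 ✓.

x ≡ 5 (mod 252).


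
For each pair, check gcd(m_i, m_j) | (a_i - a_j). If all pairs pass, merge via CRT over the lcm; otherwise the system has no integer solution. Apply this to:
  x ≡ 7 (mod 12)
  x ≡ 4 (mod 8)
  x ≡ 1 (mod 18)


Moduli 12, 8, 18 are not pairwise coprime, so CRT works modulo lcm(m_i) when all pairwise compatibility conditions hold.
Pairwise compatibility: gcd(m_i, m_j) must divide a_i - a_j for every pair.
Merge one congruence at a time:
  Start: x ≡ 7 (mod 12).
  Combine with x ≡ 4 (mod 8): gcd(12, 8) = 4, and 4 - 7 = -3 is NOT divisible by 4.
    ⇒ system is inconsistent (no integer solution).

No solution (the system is inconsistent).


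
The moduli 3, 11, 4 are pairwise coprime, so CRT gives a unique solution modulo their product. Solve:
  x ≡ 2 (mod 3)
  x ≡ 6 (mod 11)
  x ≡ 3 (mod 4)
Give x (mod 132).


Moduli 3, 11, 4 are pairwise coprime; by CRT there is a unique solution modulo M = 3 · 11 · 4 = 132.
Solve pairwise, accumulating the modulus:
  Start with x ≡ 2 (mod 3).
  Combine with x ≡ 6 (mod 11): since gcd(3, 11) = 1, we get a unique residue mod 33.
    Write x = 2 + 3·t and substitute into x ≡ 6 (mod 11): 3·t ≡ 6 − 2 = 4 (mod 11).
    The inverse of 3 mod 11 is 4 (since 3·4 = 12 = 1·11 + 1), so t ≡ 4·4 = 16 ≡ 5 (mod 11).
    Then x = 2 + 3·5 = 17, valid modulo lcm(3, 11) = 33: x ≡ 17 (mod 33).
  Combine with x ≡ 3 (mod 4): since gcd(33, 4) = 1, we get a unique residue mod 132.
    Write x = 17 + 33·t and substitute into x ≡ 3 (mod 4): 33·t ≡ 3 − 17 = -14 (mod 4).
    Reduce coefficients mod 4: 1·t ≡ 2 (mod 4).
    So t ≡ 2 (mod 4).
    Then x = 17 + 33·2 = 83, valid modulo lcm(33, 4) = 132: x ≡ 83 (mod 132).
Verify: 83 mod 3 = 2 ✓, 83 mod 11 = 6 ✓, 83 mod 4 = 3 ✓.

x ≡ 83 (mod 132).


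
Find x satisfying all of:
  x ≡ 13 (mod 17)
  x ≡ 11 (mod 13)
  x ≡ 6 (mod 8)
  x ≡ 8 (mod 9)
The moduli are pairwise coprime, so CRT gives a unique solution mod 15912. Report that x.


Product of moduli M = 17 · 13 · 8 · 9 = 15912.
Merge one congruence at a time:
  Start: x ≡ 13 (mod 17).
  Combine with x ≡ 11 (mod 13); new modulus lcm = 221.
    Write x = 13 + 17·t and substitute into x ≡ 11 (mod 13): 17·t ≡ 11 − 13 = -2 (mod 13).
    Reduce coefficients mod 13: 4·t ≡ 11 (mod 13).
    The inverse of 4 mod 13 is 10 (since 4·10 = 40 = 3·13 + 1), so t ≡ 10·11 = 110 ≡ 6 (mod 13).
    Then x = 13 + 17·6 = 115, valid modulo lcm(17, 13) = 221: x ≡ 115 (mod 221).
  Combine with x ≡ 6 (mod 8); new modulus lcm = 1768.
    Write x = 115 + 221·t and substitute into x ≡ 6 (mod 8): 221·t ≡ 6 − 115 = -109 (mod 8).
    Reduce coefficients mod 8: 5·t ≡ 3 (mod 8).
    The inverse of 5 mod 8 is 5 (since 5·5 = 25 = 3·8 + 1), so t ≡ 5·3 = 15 ≡ 7 (mod 8).
    Then x = 115 + 221·7 = 1662, valid modulo lcm(221, 8) = 1768: x ≡ 1662 (mod 1768).
  Combine with x ≡ 8 (mod 9); new modulus lcm = 15912.
    Write x = 1662 + 1768·t and substitute into x ≡ 8 (mod 9): 1768·t ≡ 8 − 1662 = -1654 (mod 9).
    Reduce coefficients mod 9: 4·t ≡ 2 (mod 9).
    The inverse of 4 mod 9 is 7 (since 4·7 = 28 = 3·9 + 1), so t ≡ 7·2 = 14 ≡ 5 (mod 9).
    Then x = 1662 + 1768·5 = 10502, valid modulo lcm(1768, 9) = 15912: x ≡ 10502 (mod 15912).
Verify against each original: 10502 mod 17 = 13, 10502 mod 13 = 11, 10502 mod 8 = 6, 10502 mod 9 = 8.

x ≡ 10502 (mod 15912).


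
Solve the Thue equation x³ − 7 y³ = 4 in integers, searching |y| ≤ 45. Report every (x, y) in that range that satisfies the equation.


The equation is x³ - 7y³ = 4. For fixed y, x³ = 7·y³ + 4, so a solution requires the RHS to be a perfect cube.
Strategy: iterate y from -45 to 45, compute RHS = 7·y³ + 4, and check whether it is a (positive or negative) perfect cube.
Check small values of y:
  y = 0: RHS = 4 is not a perfect cube.
  y = 1: RHS = 11 is not a perfect cube.
  y = -1: RHS = -3 is not a perfect cube.
  y = 2: RHS = 60 is not a perfect cube.
  y = -2: RHS = -52 is not a perfect cube.
  y = 3: RHS = 193 is not a perfect cube.
  y = -3: RHS = -185 is not a perfect cube.
Continuing the search up to |y| = 45 finds no solutions either.
No (x, y) in the scanned range satisfies the equation.

No integer solutions with |y| ≤ 45.


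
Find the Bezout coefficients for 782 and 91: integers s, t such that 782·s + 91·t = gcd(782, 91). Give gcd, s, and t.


Euclidean algorithm on (782, 91) — divide until remainder is 0:
  782 = 8 · 91 + 54
  91 = 1 · 54 + 37
  54 = 1 · 37 + 17
  37 = 2 · 17 + 3
  17 = 5 · 3 + 2
  3 = 1 · 2 + 1
  2 = 2 · 1 + 0
gcd(782, 91) = 1.
Track Bezout coefficients alongside the remainders: start with r₀ = 782 = a·1 + b·0 (s = 1, t = 0) and r₁ = 91 = a·0 + b·1 (s = 0, t = 1); each new remainder r_{k+1} = r_{k-1} − q_k·r_k inherits s_{k+1} = s_{k-1} − q_k·s_k, t_{k+1} = t_{k-1} − q_k·t_k, so r_k = a·s_k + b·t_k at every step:
  q = 8: r = 54, s = 1 − 8·0 = 1, t = 0 − 8·1 = -8  (check: 782·1 + 91·(-8) = 54)
  q = 1: r = 37, s = 0 − 1·1 = -1, t = 1 − 1·(-8) = 9  (check: 782·(-1) + 91·9 = 37)
  q = 1: r = 17, s = 1 − 1·(-1) = 2, t = -8 − 1·9 = -17  (check: 782·2 + 91·(-17) = 17)
  q = 2: r = 3, s = -1 − 2·2 = -5, t = 9 − 2·(-17) = 43  (check: 782·(-5) + 91·43 = 3)
  q = 5: r = 2, s = 2 − 5·(-5) = 27, t = -17 − 5·43 = -232  (check: 782·27 + 91·(-232) = 2)
  q = 1: r = 1, s = -5 − 1·27 = -32, t = 43 − 1·(-232) = 275  (check: 782·(-32) + 91·275 = 1)
The row with r = 1 (the gcd) gives the Bezout coefficients s = -32, t = 275.
Result: 782 · (-32) + 91 · (275) = 1.

gcd(782, 91) = 1; s = -32, t = 275 (check: 782·(-32) + 91·275 = 1).


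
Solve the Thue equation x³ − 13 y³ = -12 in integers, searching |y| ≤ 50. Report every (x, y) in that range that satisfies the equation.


The equation is x³ - 13y³ = -12. For fixed y, x³ = 13·y³ − 12, so a solution requires the RHS to be a perfect cube.
Strategy: iterate y from -50 to 50, compute RHS = 13·y³ − 12, and check whether it is a (positive or negative) perfect cube.
Check small values of y:
  y = 0: RHS = -12 is not a perfect cube.
  y = 1: RHS = 1 = (1)³ ⇒ x = 1 works.
  y = -1: RHS = -25 is not a perfect cube.
  y = 2: RHS = 92 is not a perfect cube.
  y = -2: RHS = -116 is not a perfect cube.
  y = 3: RHS = 339 is not a perfect cube.
  y = -3: RHS = -363 is not a perfect cube.
Continuing the search up to |y| = 50 finds no further solutions beyond those listed.
Collected solutions: (1, 1).

Solutions (with |y| ≤ 50): (1, 1).


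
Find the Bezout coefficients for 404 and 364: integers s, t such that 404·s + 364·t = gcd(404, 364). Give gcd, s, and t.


Euclidean algorithm on (404, 364) — divide until remainder is 0:
  404 = 1 · 364 + 40
  364 = 9 · 40 + 4
  40 = 10 · 4 + 0
gcd(404, 364) = 4.
Track Bezout coefficients alongside the remainders: start with r₀ = 404 = a·1 + b·0 (s = 1, t = 0) and r₁ = 364 = a·0 + b·1 (s = 0, t = 1); each new remainder r_{k+1} = r_{k-1} − q_k·r_k inherits s_{k+1} = s_{k-1} − q_k·s_k, t_{k+1} = t_{k-1} − q_k·t_k, so r_k = a·s_k + b·t_k at every step:
  q = 1: r = 40, s = 1 − 1·0 = 1, t = 0 − 1·1 = -1  (check: 404·1 + 364·(-1) = 40)
  q = 9: r = 4, s = 0 − 9·1 = -9, t = 1 − 9·(-1) = 10  (check: 404·(-9) + 364·10 = 4)
The row with r = 4 (the gcd) gives the Bezout coefficients s = -9, t = 10.
Result: 404 · (-9) + 364 · (10) = 4.

gcd(404, 364) = 4; s = -9, t = 10 (check: 404·(-9) + 364·10 = 4).


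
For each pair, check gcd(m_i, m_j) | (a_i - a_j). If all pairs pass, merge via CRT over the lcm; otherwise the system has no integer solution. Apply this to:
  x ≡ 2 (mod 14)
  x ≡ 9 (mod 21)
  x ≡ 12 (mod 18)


Moduli 14, 21, 18 are not pairwise coprime, so CRT works modulo lcm(m_i) when all pairwise compatibility conditions hold.
Pairwise compatibility: gcd(m_i, m_j) must divide a_i - a_j for every pair.
Merge one congruence at a time:
  Start: x ≡ 2 (mod 14).
  Combine with x ≡ 9 (mod 21): gcd(14, 21) = 7; 9 - 2 = 7, which IS divisible by 7, so compatible.
    Write x = 2 + 14·t and substitute into x ≡ 9 (mod 21): 14·t ≡ 9 − 2 = 7 (mod 21).
    Divide the congruence (and modulus) by g = 7: 2·t ≡ 1 (mod 3).
    The inverse of 2 mod 3 is 2 (since 2·2 = 4 = 1·3 + 1), so t ≡ 2·1 = 2 ≡ 2 (mod 3).
    Then x = 2 + 14·2 = 30, valid modulo lcm(14, 21) = 42: x ≡ 30 (mod 42).
  Combine with x ≡ 12 (mod 18): gcd(42, 18) = 6; 12 - 30 = -18, which IS divisible by 6, so compatible.
    Write x = 30 + 42·t and substitute into x ≡ 12 (mod 18): 42·t ≡ 12 − 30 = -18 (mod 18).
    Divide the congruence (and modulus) by g = 6: 7·t ≡ -3 (mod 3).
    Reduce coefficients mod 3: 1·t ≡ 0 (mod 3).
    So t ≡ 0 (mod 3).
    Then x = 30 + 42·0 = 30, valid modulo lcm(42, 18) = 126: x ≡ 30 (mod 126).
Verify: 30 mod 14 = 2, 30 mod 21 = 9, 30 mod 18 = 12.

x ≡ 30 (mod 126).


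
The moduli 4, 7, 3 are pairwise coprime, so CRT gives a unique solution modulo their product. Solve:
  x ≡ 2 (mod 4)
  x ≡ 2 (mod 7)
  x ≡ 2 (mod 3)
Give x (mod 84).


Moduli 4, 7, 3 are pairwise coprime; by CRT there is a unique solution modulo M = 4 · 7 · 3 = 84.
Solve pairwise, accumulating the modulus:
  Start with x ≡ 2 (mod 4).
  Combine with x ≡ 2 (mod 7): since gcd(4, 7) = 1, we get a unique residue mod 28.
    Write x = 2 + 4·t and substitute into x ≡ 2 (mod 7): 4·t ≡ 2 − 2 = 0 (mod 7).
    The inverse of 4 mod 7 is 2 (since 4·2 = 8 = 1·7 + 1), so t ≡ 2·0 = 0 ≡ 0 (mod 7).
    Then x = 2 + 4·0 = 2, valid modulo lcm(4, 7) = 28: x ≡ 2 (mod 28).
  Combine with x ≡ 2 (mod 3): since gcd(28, 3) = 1, we get a unique residue mod 84.
    Write x = 2 + 28·t and substitute into x ≡ 2 (mod 3): 28·t ≡ 2 − 2 = 0 (mod 3).
    Reduce coefficients mod 3: 1·t ≡ 0 (mod 3).
    So t ≡ 0 (mod 3).
    Then x = 2 + 28·0 = 2, valid modulo lcm(28, 3) = 84: x ≡ 2 (mod 84).
Verify: 2 mod 4 = 2 ✓, 2 mod 7 = 2 ✓, 2 mod 3 = 2 ✓.

x ≡ 2 (mod 84).


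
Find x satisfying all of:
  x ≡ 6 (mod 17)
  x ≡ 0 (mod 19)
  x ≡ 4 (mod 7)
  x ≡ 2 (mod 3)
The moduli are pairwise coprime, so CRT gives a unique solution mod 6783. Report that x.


Product of moduli M = 17 · 19 · 7 · 3 = 6783.
Merge one congruence at a time:
  Start: x ≡ 6 (mod 17).
  Combine with x ≡ 0 (mod 19); new modulus lcm = 323.
    Write x = 6 + 17·t and substitute into x ≡ 0 (mod 19): 17·t ≡ 0 − 6 = -6 (mod 19).
    Reduce coefficients mod 19: 17·t ≡ 13 (mod 19).
    The inverse of 17 mod 19 is 9 (since 17·9 = 153 = 8·19 + 1), so t ≡ 9·13 = 117 ≡ 3 (mod 19).
    Then x = 6 + 17·3 = 57, valid modulo lcm(17, 19) = 323: x ≡ 57 (mod 323).
  Combine with x ≡ 4 (mod 7); new modulus lcm = 2261.
    Write x = 57 + 323·t and substitute into x ≡ 4 (mod 7): 323·t ≡ 4 − 57 = -53 (mod 7).
    Reduce coefficients mod 7: 1·t ≡ 3 (mod 7).
    So t ≡ 3 (mod 7).
    Then x = 57 + 323·3 = 1026, valid modulo lcm(323, 7) = 2261: x ≡ 1026 (mod 2261).
  Combine with x ≡ 2 (mod 3); new modulus lcm = 6783.
    Write x = 1026 + 2261·t and substitute into x ≡ 2 (mod 3): 2261·t ≡ 2 − 1026 = -1024 (mod 3).
    Reduce coefficients mod 3: 2·t ≡ 2 (mod 3).
    The inverse of 2 mod 3 is 2 (since 2·2 = 4 = 1·3 + 1), so t ≡ 2·2 = 4 ≡ 1 (mod 3).
    Then x = 1026 + 2261·1 = 3287, valid modulo lcm(2261, 3) = 6783: x ≡ 3287 (mod 6783).
Verify against each original: 3287 mod 17 = 6, 3287 mod 19 = 0, 3287 mod 7 = 4, 3287 mod 3 = 2.

x ≡ 3287 (mod 6783).


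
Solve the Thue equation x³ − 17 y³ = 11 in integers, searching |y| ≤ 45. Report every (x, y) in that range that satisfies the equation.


The equation is x³ - 17y³ = 11. For fixed y, x³ = 17·y³ + 11, so a solution requires the RHS to be a perfect cube.
Strategy: iterate y from -45 to 45, compute RHS = 17·y³ + 11, and check whether it is a (positive or negative) perfect cube.
Check small values of y:
  y = 0: RHS = 11 is not a perfect cube.
  y = 1: RHS = 28 is not a perfect cube.
  y = -1: RHS = -6 is not a perfect cube.
  y = 2: RHS = 147 is not a perfect cube.
  y = -2: RHS = -125 = (-5)³ ⇒ x = -5 works.
  y = 3: RHS = 470 is not a perfect cube.
  y = -3: RHS = -448 is not a perfect cube.
Continuing the search up to |y| = 45 finds no further solutions beyond those listed.
Collected solutions: (-5, -2).

Solutions (with |y| ≤ 45): (-5, -2).


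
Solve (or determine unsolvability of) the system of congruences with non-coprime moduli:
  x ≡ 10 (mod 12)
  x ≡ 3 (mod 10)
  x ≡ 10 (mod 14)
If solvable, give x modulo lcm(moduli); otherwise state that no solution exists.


Moduli 12, 10, 14 are not pairwise coprime, so CRT works modulo lcm(m_i) when all pairwise compatibility conditions hold.
Pairwise compatibility: gcd(m_i, m_j) must divide a_i - a_j for every pair.
Merge one congruence at a time:
  Start: x ≡ 10 (mod 12).
  Combine with x ≡ 3 (mod 10): gcd(12, 10) = 2, and 3 - 10 = -7 is NOT divisible by 2.
    ⇒ system is inconsistent (no integer solution).

No solution (the system is inconsistent).


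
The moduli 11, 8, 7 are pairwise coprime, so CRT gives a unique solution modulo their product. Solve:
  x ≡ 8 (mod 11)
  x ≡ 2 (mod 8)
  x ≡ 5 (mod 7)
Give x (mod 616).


Moduli 11, 8, 7 are pairwise coprime; by CRT there is a unique solution modulo M = 11 · 8 · 7 = 616.
Solve pairwise, accumulating the modulus:
  Start with x ≡ 8 (mod 11).
  Combine with x ≡ 2 (mod 8): since gcd(11, 8) = 1, we get a unique residue mod 88.
    Write x = 8 + 11·t and substitute into x ≡ 2 (mod 8): 11·t ≡ 2 − 8 = -6 (mod 8).
    Reduce coefficients mod 8: 3·t ≡ 2 (mod 8).
    The inverse of 3 mod 8 is 3 (since 3·3 = 9 = 1·8 + 1), so t ≡ 3·2 = 6 ≡ 6 (mod 8).
    Then x = 8 + 11·6 = 74, valid modulo lcm(11, 8) = 88: x ≡ 74 (mod 88).
  Combine with x ≡ 5 (mod 7): since gcd(88, 7) = 1, we get a unique residue mod 616.
    Write x = 74 + 88·t and substitute into x ≡ 5 (mod 7): 88·t ≡ 5 − 74 = -69 (mod 7).
    Reduce coefficients mod 7: 4·t ≡ 1 (mod 7).
    The inverse of 4 mod 7 is 2 (since 4·2 = 8 = 1·7 + 1), so t ≡ 2·1 = 2 ≡ 2 (mod 7).
    Then x = 74 + 88·2 = 250, valid modulo lcm(88, 7) = 616: x ≡ 250 (mod 616).
Verify: 250 mod 11 = 8 ✓, 250 mod 8 = 2 ✓, 250 mod 7 = 5 ✓.

x ≡ 250 (mod 616).


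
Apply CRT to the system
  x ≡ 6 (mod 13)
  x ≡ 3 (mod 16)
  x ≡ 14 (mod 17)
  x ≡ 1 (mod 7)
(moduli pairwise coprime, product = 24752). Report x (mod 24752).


Product of moduli M = 13 · 16 · 17 · 7 = 24752.
Merge one congruence at a time:
  Start: x ≡ 6 (mod 13).
  Combine with x ≡ 3 (mod 16); new modulus lcm = 208.
    Write x = 6 + 13·t and substitute into x ≡ 3 (mod 16): 13·t ≡ 3 − 6 = -3 (mod 16).
    Reduce coefficients mod 16: 13·t ≡ 13 (mod 16).
    The inverse of 13 mod 16 is 5 (since 13·5 = 65 = 4·16 + 1), so t ≡ 5·13 = 65 ≡ 1 (mod 16).
    Then x = 6 + 13·1 = 19, valid modulo lcm(13, 16) = 208: x ≡ 19 (mod 208).
  Combine with x ≡ 14 (mod 17); new modulus lcm = 3536.
    Write x = 19 + 208·t and substitute into x ≡ 14 (mod 17): 208·t ≡ 14 − 19 = -5 (mod 17).
    Reduce coefficients mod 17: 4·t ≡ 12 (mod 17).
    The inverse of 4 mod 17 is 13 (since 4·13 = 52 = 3·17 + 1), so t ≡ 13·12 = 156 ≡ 3 (mod 17).
    Then x = 19 + 208·3 = 643, valid modulo lcm(208, 17) = 3536: x ≡ 643 (mod 3536).
  Combine with x ≡ 1 (mod 7); new modulus lcm = 24752.
    Write x = 643 + 3536·t and substitute into x ≡ 1 (mod 7): 3536·t ≡ 1 − 643 = -642 (mod 7).
    Reduce coefficients mod 7: 1·t ≡ 2 (mod 7).
    So t ≡ 2 (mod 7).
    Then x = 643 + 3536·2 = 7715, valid modulo lcm(3536, 7) = 24752: x ≡ 7715 (mod 24752).
Verify against each original: 7715 mod 13 = 6, 7715 mod 16 = 3, 7715 mod 17 = 14, 7715 mod 7 = 1.

x ≡ 7715 (mod 24752).


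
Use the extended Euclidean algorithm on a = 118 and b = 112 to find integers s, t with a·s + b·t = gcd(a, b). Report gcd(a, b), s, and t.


Euclidean algorithm on (118, 112) — divide until remainder is 0:
  118 = 1 · 112 + 6
  112 = 18 · 6 + 4
  6 = 1 · 4 + 2
  4 = 2 · 2 + 0
gcd(118, 112) = 2.
Track Bezout coefficients alongside the remainders: start with r₀ = 118 = a·1 + b·0 (s = 1, t = 0) and r₁ = 112 = a·0 + b·1 (s = 0, t = 1); each new remainder r_{k+1} = r_{k-1} − q_k·r_k inherits s_{k+1} = s_{k-1} − q_k·s_k, t_{k+1} = t_{k-1} − q_k·t_k, so r_k = a·s_k + b·t_k at every step:
  q = 1: r = 6, s = 1 − 1·0 = 1, t = 0 − 1·1 = -1  (check: 118·1 + 112·(-1) = 6)
  q = 18: r = 4, s = 0 − 18·1 = -18, t = 1 − 18·(-1) = 19  (check: 118·(-18) + 112·19 = 4)
  q = 1: r = 2, s = 1 − 1·(-18) = 19, t = -1 − 1·19 = -20  (check: 118·19 + 112·(-20) = 2)
The row with r = 2 (the gcd) gives the Bezout coefficients s = 19, t = -20.
Result: 118 · (19) + 112 · (-20) = 2.

gcd(118, 112) = 2; s = 19, t = -20 (check: 118·19 + 112·(-20) = 2).


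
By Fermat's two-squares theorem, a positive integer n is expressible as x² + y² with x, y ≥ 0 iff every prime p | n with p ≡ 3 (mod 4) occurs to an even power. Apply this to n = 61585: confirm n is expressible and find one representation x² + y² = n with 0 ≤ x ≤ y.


Step 1: Factor n = 61585 = 5 · 109 · 113.
Step 2: Check the mod-4 condition on each prime factor: 5 ≡ 1 (mod 4), exponent 1; 109 ≡ 1 (mod 4), exponent 1; 113 ≡ 1 (mod 4), exponent 1.
All primes ≡ 3 (mod 4) appear to even exponent (or don't appear), so by the two-squares theorem n IS expressible as a sum of two squares.
Step 3: Build a representation. Here n = 5 · 109 · 113 is a product of primes ≡ 1 (mod 4). Each prime p ≡ 1 (mod 4) is itself a sum of two squares; find a² by testing p − a² for a perfect square:
  5: 5 − 1² = 4 = 2² ⇒ 5 = 1² + 2².
  109: 109 − 1² = 108, 109 − 2² = 105, 109 − 3² = 100 = 10² ⇒ 109 = 3² + 10².
  113: 113 − 1² = 112, 113 − 2² = 109, 113 − 3² = 104, 113 − 4² = 97, 113 − 5² = 88, 113 − 6² = 77, 113 − 7² = 64 = 8² ⇒ 113 = 7² + 8².
  Combine using the Brahmagupta–Fibonacci identity (a² + b²)(c² + d²) = (ac − bd)² + (ad + bc)² = (ac + bd)² + (ad − bc)²:
  5 · 109 = 545: from (1² + 2²)(3² + 10²), take (1·3 − 2·10, 1·10 + 2·3) = (3 − 20, 10 + 6) = (-17, 16); dropping signs (only squares matter) gives (17, 16); check 17² + 16² = 289 + 256 = 545 ✓.
  545 · 113 = 61585: from (17² + 16²)(7² + 8²), take (17·7 − 16·8, 17·8 + 16·7) = (119 − 128, 136 + 112) = (-9, 248); dropping signs (only squares matter) gives (9, 248); check 9² + 248² = 81 + 61504 = 61585 ✓.
Step 4: Order so x ≤ y and verify: 9² + 248² = 81 + 61504 = 61585 = n. ✓

n = 61585 = 9² + 248² (one valid representation with x ≤ y).


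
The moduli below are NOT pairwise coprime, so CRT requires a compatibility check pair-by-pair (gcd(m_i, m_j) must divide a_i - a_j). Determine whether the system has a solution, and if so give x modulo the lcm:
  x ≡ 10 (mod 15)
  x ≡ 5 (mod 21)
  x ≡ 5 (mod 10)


Moduli 15, 21, 10 are not pairwise coprime, so CRT works modulo lcm(m_i) when all pairwise compatibility conditions hold.
Pairwise compatibility: gcd(m_i, m_j) must divide a_i - a_j for every pair.
Merge one congruence at a time:
  Start: x ≡ 10 (mod 15).
  Combine with x ≡ 5 (mod 21): gcd(15, 21) = 3, and 5 - 10 = -5 is NOT divisible by 3.
    ⇒ system is inconsistent (no integer solution).

No solution (the system is inconsistent).


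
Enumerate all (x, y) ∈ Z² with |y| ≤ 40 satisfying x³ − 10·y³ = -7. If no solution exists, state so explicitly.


The equation is x³ - 10y³ = -7. For fixed y, x³ = 10·y³ − 7, so a solution requires the RHS to be a perfect cube.
Strategy: iterate y from -40 to 40, compute RHS = 10·y³ − 7, and check whether it is a (positive or negative) perfect cube.
Check small values of y:
  y = 0: RHS = -7 is not a perfect cube.
  y = 1: RHS = 3 is not a perfect cube.
  y = -1: RHS = -17 is not a perfect cube.
  y = 2: RHS = 73 is not a perfect cube.
  y = -2: RHS = -87 is not a perfect cube.
  y = 3: RHS = 263 is not a perfect cube.
  y = -3: RHS = -277 is not a perfect cube.
Continuing the search up to |y| = 40 finds no solutions either.
No (x, y) in the scanned range satisfies the equation.

No integer solutions with |y| ≤ 40.
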